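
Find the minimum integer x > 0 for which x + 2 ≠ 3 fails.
Testing positive integers:
x = 1: LHS = 1 + 2 = 3; 3 ≠ 3 — FAILS  ← smallest positive counterexample

Answer: x = 1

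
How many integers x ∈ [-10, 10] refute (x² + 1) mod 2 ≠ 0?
Counterexamples in [-10, 10]: {-9, -7, -5, -3, -1, 1, 3, 5, 7, 9}.

Counting them gives 10 values.

Answer: 10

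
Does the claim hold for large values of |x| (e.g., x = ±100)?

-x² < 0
x = 100: LHS = -100² = -10000; -10000 < 0 — holds
x = -100: LHS = -(-100)² = -10000; -10000 < 0 — holds

Answer: Yes, holds for both x = 100 and x = -100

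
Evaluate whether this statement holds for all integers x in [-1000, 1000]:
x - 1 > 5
The claim fails at x = 0:
x = 0: LHS = 0 - 1 = -1; -1 > 5 — FAILS

Because a single integer refutes it, the statement is false.

Answer: False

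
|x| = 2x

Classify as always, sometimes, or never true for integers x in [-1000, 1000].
Holds at x = 0: LHS = |0| = 0, RHS = 2·0 = 0; 0 = 0 — holds
Fails at x = 1: LHS = |1| = 1, RHS = 2·1 = 2; 1 = 2 — FAILS
It is satisfied by some integers in the range but not all.

Answer: Sometimes true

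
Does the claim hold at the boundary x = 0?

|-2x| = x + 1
x = 0: LHS = |-2·0| = |0| = 0, RHS = 0 + 1 = 1; 0 = 1 — FAILS

The relation fails at x = 0, so x = 0 is a counterexample.

Answer: No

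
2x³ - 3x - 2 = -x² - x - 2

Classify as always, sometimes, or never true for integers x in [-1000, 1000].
Holds at x = 0: LHS = 2·0³ - 3·0 - 2 = -2, RHS = -0² - 0 - 2 = -2; -2 = -2 — holds
Fails at x = 1: LHS = 2·1³ - 3·1 - 2 = -3, RHS = -1² - 1 - 2 = -4; -3 = -4 — FAILS
It is satisfied by some integers in the range but not all.

Answer: Sometimes true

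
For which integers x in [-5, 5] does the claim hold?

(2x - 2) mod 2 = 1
For a polynomial with integer coefficients, its value mod 2 depends only on x mod 2, so it suffices to check one representative of each residue class, x = 0, 1:
x = 0: LHS = (2·0 - 2) mod 2 = (-2) mod 2 = 0; 0 = 1 — FAILS
x = 1: LHS = (2·1 - 2) mod 2 = 0 mod 2 = 0; 0 = 1 — FAILS
The relation fails in every residue class, so the claimed relation (=) fails for every integer in [-5, 5].

Answer: None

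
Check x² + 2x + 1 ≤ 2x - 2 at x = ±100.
x = 100: LHS = 100² + 2·100 + 1 = 10201, RHS = 2·100 - 2 = 198; 10201 ≤ 198 — FAILS
x = -100: LHS = (-100)² + 2·(-100) + 1 = 9801, RHS = 2·(-100) - 2 = -202; 9801 ≤ -202 — FAILS

Answer: No, fails for both x = 100 and x = -100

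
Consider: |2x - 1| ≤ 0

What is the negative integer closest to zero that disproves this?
Testing negative integers from -1 downward:
x = -1: LHS = |2·(-1) - 1| = |-3| = 3; 3 ≤ 0 — FAILS  ← closest negative counterexample to 0

Answer: x = -1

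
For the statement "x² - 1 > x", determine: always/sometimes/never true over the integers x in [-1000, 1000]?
Holds at x = -1: LHS = (-1)² - 1 = 0; 0 > -1 — holds
Fails at x = 0: LHS = 0² - 1 = -1; -1 > 0 — FAILS
It is satisfied by some integers in the range but not all.

Answer: Sometimes true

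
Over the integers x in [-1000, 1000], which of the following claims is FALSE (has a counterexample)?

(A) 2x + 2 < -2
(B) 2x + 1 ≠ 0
(A) x = 0: LHS = 2·0 + 2 = 2; 2 < -2 — FAILS

(B) Track d = LHS − RHS over the integers in [-1000, 1000]. Equality would need d = 0, but d changes sign only between consecutive integers, jumping over 0:
x = -1: LHS = 2·(-1) + 1 = -1; -1 ≠ 0 — holds  (d = -1)
x = 0: LHS = 2·0 + 1 = 1; 1 ≠ 0 — holds  (d = 1)
Away from these crossings d keeps a constant sign, and checking every integer in [-1000, 1000] confirms d ≠ 0 throughout. Hence the two sides are never equal, so the relation holds for every integer in [-1000, 1000].

Only (A) has a counterexample.

Answer: A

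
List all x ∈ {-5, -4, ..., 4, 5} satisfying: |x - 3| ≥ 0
An absolute value is never negative, so the left side is ≥ 0 for every x, while the right side is 0. Tightest case in [-5, 5] is x = 3:
x = 3: LHS = |3 - 3| = |0| = 0; 0 ≥ 0 — holds
Hence LHS − RHS is never negative, i.e. LHS ≥ RHS throughout, so the relation holds for every integer in [-5, 5].

Answer: All integers in [-5, 5]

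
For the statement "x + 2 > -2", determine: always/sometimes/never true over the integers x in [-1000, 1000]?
Holds at x = 0: LHS = 0 + 2 = 2; 2 > -2 — holds
Fails at x = -4: LHS = (-4) + 2 = -2; -2 > -2 — FAILS
It is satisfied by some integers in the range but not all.

Answer: Sometimes true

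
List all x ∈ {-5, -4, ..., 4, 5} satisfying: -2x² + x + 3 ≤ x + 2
Holds for: {-5, -4, -3, -2, -1, 1, 2, 3, 4, 5}
Fails for: {0}

Answer: {-5, -4, -3, -2, -1, 1, 2, 3, 4, 5}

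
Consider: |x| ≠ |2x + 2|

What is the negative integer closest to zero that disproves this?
Testing negative integers from -1 downward:
x = -1: LHS = |-1| = 1, RHS = |2·(-1) + 2| = |0| = 0; 1 ≠ 0 — holds
x = -2: LHS = |-2| = 2, RHS = |2·(-2) + 2| = |-2| = 2; 2 ≠ 2 — FAILS  ← closest negative counterexample to 0

Answer: x = -2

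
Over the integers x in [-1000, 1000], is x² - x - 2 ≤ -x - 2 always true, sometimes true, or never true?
Holds at x = 0: LHS = 0² - 0 - 2 = -2, RHS = -0 - 2 = -2; -2 ≤ -2 — holds
Fails at x = 1: LHS = 1² - 1 - 2 = -2, RHS = -1 - 2 = -3; -2 ≤ -3 — FAILS
It is satisfied by some integers in the range but not all.

Answer: Sometimes true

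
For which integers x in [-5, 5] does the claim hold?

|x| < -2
An absolute value is never negative, so the left side is ≥ 0 for every x, while the right side is -2. Tightest case in [-5, 5] is x = 0:
x = 0: LHS = |0| = 0; 0 < -2 — FAILS
Hence LHS − RHS is never negative, i.e. LHS ≥ RHS throughout, so the claimed relation (<) fails for every integer in [-5, 5].

Answer: None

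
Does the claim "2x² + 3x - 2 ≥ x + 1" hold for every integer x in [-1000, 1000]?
The claim fails at x = 0:
x = 0: LHS = 2·0² + 3·0 - 2 = -2, RHS = 0 + 1 = 1; -2 ≥ 1 — FAILS

Because a single integer refutes it, the statement is false.

Answer: False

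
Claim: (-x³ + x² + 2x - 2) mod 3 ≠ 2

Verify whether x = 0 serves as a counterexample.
Substitute x = 0 into the relation:
x = 0: LHS = (-0³ + 0² + 2·0 - 2) mod 3 = (-2) mod 3 = 1; 1 ≠ 2 — holds

The relation holds at x = 0, so it is not a counterexample.

Answer: No, x = 0 is not a counterexample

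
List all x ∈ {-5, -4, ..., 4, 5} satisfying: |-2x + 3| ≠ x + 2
Holds for: {-5, -4, -3, -2, -1, 0, 1, 2, 3, 4}
Fails for: {5}

Answer: {-5, -4, -3, -2, -1, 0, 1, 2, 3, 4}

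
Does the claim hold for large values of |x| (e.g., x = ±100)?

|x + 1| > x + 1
x = 100: LHS = |100 + 1| = |101| = 101, RHS = 100 + 1 = 101; 101 > 101 — FAILS
x = -100: LHS = |(-100) + 1| = |-99| = 99, RHS = (-100) + 1 = -99; 99 > -99 — holds

Answer: Partially: fails for x = 100, holds for x = -100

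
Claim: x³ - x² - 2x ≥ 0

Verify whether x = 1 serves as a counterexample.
Substitute x = 1 into the relation:
x = 1: LHS = 1³ - 1² - 2·1 = -2; -2 ≥ 0 — FAILS

Since the claim fails at x = 1, this value is a counterexample.

Answer: Yes, x = 1 is a counterexample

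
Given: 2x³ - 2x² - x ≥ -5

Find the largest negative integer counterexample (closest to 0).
Testing negative integers from -1 downward:
x = -1: LHS = 2·(-1)³ - 2·(-1)² - (-1) = -3; -3 ≥ -5 — holds
x = -2: LHS = 2·(-2)³ - 2·(-2)² - (-2) = -22; -22 ≥ -5 — FAILS  ← closest negative counterexample to 0

Answer: x = -2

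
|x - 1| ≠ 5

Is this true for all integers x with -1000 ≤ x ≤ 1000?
The claim fails at x = -4:
x = -4: LHS = |(-4) - 1| = |-5| = 5; 5 ≠ 5 — FAILS

Because a single integer refutes it, the statement is false.

Answer: False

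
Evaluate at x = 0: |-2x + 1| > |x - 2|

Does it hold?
x = 0: LHS = |-2·0 + 1| = |1| = 1, RHS = |0 - 2| = |-2| = 2; 1 > 2 — FAILS

The relation fails at x = 0, so x = 0 is a counterexample.

Answer: No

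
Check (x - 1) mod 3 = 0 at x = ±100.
x = 100: LHS = (100 - 1) mod 3 = 99 mod 3 = 0; 0 = 0 — holds
x = -100: LHS = ((-100) - 1) mod 3 = (-101) mod 3 = 1; 1 = 0 — FAILS

Answer: Partially: holds for x = 100, fails for x = -100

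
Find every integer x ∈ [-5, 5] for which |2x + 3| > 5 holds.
Holds for: {-5, 2, 3, 4, 5}
Fails for: {-4, -3, -2, -1, 0, 1}

Answer: {-5, 2, 3, 4, 5}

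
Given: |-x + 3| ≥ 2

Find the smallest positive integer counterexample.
Testing positive integers:
x = 1: LHS = |-1 + 3| = |2| = 2; 2 ≥ 2 — holds
x = 2: LHS = |-2 + 3| = |1| = 1; 1 ≥ 2 — FAILS  ← smallest positive counterexample

Answer: x = 2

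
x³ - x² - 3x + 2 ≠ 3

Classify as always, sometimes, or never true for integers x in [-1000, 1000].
Holds at x = 0: LHS = 0³ - 0² - 3·0 + 2 = 2; 2 ≠ 3 — holds
Fails at x = -1: LHS = (-1)³ - (-1)² - 3·(-1) + 2 = 3; 3 ≠ 3 — FAILS
It is satisfied by some integers in the range but not all.

Answer: Sometimes true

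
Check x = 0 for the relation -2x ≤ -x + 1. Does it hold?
x = 0: LHS = -2·0 = 0, RHS = -0 + 1 = 1; 0 ≤ 1 — holds

The relation is satisfied at x = 0.

Answer: Yes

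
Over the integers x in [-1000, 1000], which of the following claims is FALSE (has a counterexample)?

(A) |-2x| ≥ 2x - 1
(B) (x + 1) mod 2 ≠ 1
(A) Over all integers in [-1000, 1000], LHS − RHS is smallest at x = 0, where it equals 1:
x = 0: LHS = |-2·0| = |0| = 0, RHS = 2·0 - 1 = -1; 0 ≥ -1 — holds
At the ends of the range:
x = -1000: LHS = |-2·(-1000)| = |2000| = 2000, RHS = 2·(-1000) - 1 = -2001; 2000 ≥ -2001 — holds
x = 1000: LHS = |-2·1000| = |-2000| = 2000, RHS = 2·1000 - 1 = 1999; 2000 ≥ 1999 — holds
Hence LHS − RHS is never negative, i.e. LHS ≥ RHS throughout, so the relation holds for every integer in [-1000, 1000].

(B) x = 0: LHS = (0 + 1) mod 2 = 1 mod 2 = 1; 1 ≠ 1 — FAILS

Only (B) has a counterexample.

Answer: B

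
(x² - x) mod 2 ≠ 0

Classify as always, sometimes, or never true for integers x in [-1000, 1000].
For a polynomial with integer coefficients, its value mod 2 depends only on x mod 2, so it suffices to check one representative of each residue class, x = 0, 1:
x = 0: LHS = (0² - 0) mod 2 = 0 mod 2 = 0; 0 ≠ 0 — FAILS
x = 1: LHS = (1² - 1) mod 2 = 0 mod 2 = 0; 0 ≠ 0 — FAILS
The relation fails in every residue class, so the claimed relation (≠) fails for every integer in [-1000, 1000].

No integer in the range satisfies it.

Answer: Never true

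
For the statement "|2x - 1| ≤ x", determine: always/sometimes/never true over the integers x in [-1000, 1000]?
Holds at x = 1: LHS = |2·1 - 1| = |1| = 1; 1 ≤ 1 — holds
Fails at x = 0: LHS = |2·0 - 1| = |-1| = 1; 1 ≤ 0 — FAILS
It is satisfied by some integers in the range but not all.

Answer: Sometimes true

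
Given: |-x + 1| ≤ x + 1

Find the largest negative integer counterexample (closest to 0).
Testing negative integers from -1 downward:
x = -1: LHS = |-(-1) + 1| = |2| = 2, RHS = (-1) + 1 = 0; 2 ≤ 0 — FAILS  ← closest negative counterexample to 0

Answer: x = -1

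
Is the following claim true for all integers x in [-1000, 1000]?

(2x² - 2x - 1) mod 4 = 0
The claim fails at x = 0:
x = 0: LHS = (2·0² - 2·0 - 1) mod 4 = (-1) mod 4 = 3; 3 = 0 — FAILS

Because a single integer refutes it, the statement is false.

Answer: False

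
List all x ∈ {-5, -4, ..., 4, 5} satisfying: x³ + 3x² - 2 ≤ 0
Holds for: {-5, -4, -3, -1, 0}
Fails for: {-2, 1, 2, 3, 4, 5}

Answer: {-5, -4, -3, -1, 0}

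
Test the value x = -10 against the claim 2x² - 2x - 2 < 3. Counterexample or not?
Substitute x = -10 into the relation:
x = -10: LHS = 2·(-10)² - 2·(-10) - 2 = 218; 218 < 3 — FAILS

Since the claim fails at x = -10, this value is a counterexample.

Answer: Yes, x = -10 is a counterexample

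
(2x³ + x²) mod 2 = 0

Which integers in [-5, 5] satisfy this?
Holds for: {-4, -2, 0, 2, 4}
Fails for: {-5, -3, -1, 1, 3, 5}

Answer: {-4, -2, 0, 2, 4}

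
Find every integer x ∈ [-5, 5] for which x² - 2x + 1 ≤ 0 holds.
Holds for: {1}
Fails for: {-5, -4, -3, -2, -1, 0, 2, 3, 4, 5}

Answer: {1}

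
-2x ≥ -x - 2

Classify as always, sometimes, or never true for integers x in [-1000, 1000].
Holds at x = 0: LHS = -2·0 = 0, RHS = -0 - 2 = -2; 0 ≥ -2 — holds
Fails at x = 3: LHS = -2·3 = -6, RHS = -3 - 2 = -5; -6 ≥ -5 — FAILS
It is satisfied by some integers in the range but not all.

Answer: Sometimes true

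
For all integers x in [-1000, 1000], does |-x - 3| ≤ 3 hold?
The claim fails at x = 1:
x = 1: LHS = |-1 - 3| = |-4| = 4; 4 ≤ 3 — FAILS

Because a single integer refutes it, the statement is false.

Answer: False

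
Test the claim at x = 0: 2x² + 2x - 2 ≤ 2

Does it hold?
x = 0: LHS = 2·0² + 2·0 - 2 = -2; -2 ≤ 2 — holds

The relation is satisfied at x = 0.

Answer: Yes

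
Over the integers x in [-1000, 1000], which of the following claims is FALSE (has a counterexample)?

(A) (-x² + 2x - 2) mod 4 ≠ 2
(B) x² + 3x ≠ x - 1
(A) x = 0: LHS = (-0² + 2·0 - 2) mod 4 = (-2) mod 4 = 2; 2 ≠ 2 — FAILS
(B) x = -1: LHS = (-1)² + 3·(-1) = -2, RHS = (-1) - 1 = -2; -2 ≠ -2 — FAILS

Answer: Both A and B are false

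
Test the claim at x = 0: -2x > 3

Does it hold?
x = 0: LHS = -2·0 = 0; 0 > 3 — FAILS

The relation fails at x = 0, so x = 0 is a counterexample.

Answer: No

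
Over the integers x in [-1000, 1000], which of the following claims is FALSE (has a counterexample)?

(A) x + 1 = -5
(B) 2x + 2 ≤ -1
(A) x = 0: LHS = 0 + 1 = 1; 1 = -5 — FAILS
(B) x = 0: LHS = 2·0 + 2 = 2; 2 ≤ -1 — FAILS

Answer: Both A and B are false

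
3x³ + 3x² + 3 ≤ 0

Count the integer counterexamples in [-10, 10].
Counterexamples in [-10, 10]: {-1, 0, 1, 2, 3, 4, 5, 6, 7, 8, 9, 10}.

Counting them gives 12 values.

Answer: 12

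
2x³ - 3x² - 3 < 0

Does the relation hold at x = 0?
x = 0: LHS = 2·0³ - 3·0² - 3 = -3; -3 < 0 — holds

The relation is satisfied at x = 0.

Answer: Yes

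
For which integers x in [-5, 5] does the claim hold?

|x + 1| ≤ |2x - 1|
Holds for: {-5, -4, -3, -2, -1, 0, 2, 3, 4, 5}
Fails for: {1}

Answer: {-5, -4, -3, -2, -1, 0, 2, 3, 4, 5}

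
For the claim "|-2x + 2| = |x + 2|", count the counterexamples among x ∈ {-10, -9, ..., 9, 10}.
Counterexamples in [-10, 10]: {-10, -9, -8, -7, -6, -5, -4, -3, -2, -1, 1, 2, 3, 5, 6, 7, 8, 9, 10}.

Counting them gives 19 values.

Answer: 19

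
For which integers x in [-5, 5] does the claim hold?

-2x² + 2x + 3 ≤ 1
Holds for: {-5, -4, -3, -2, -1, 2, 3, 4, 5}
Fails for: {0, 1}

Answer: {-5, -4, -3, -2, -1, 2, 3, 4, 5}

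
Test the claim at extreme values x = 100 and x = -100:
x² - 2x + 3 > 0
x = 100: LHS = 100² - 2·100 + 3 = 9803; 9803 > 0 — holds
x = -100: LHS = (-100)² - 2·(-100) + 3 = 10203; 10203 > 0 — holds

Answer: Yes, holds for both x = 100 and x = -100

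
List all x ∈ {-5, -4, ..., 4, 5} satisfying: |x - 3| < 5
Holds for: {-1, 0, 1, 2, 3, 4, 5}
Fails for: {-5, -4, -3, -2}

Answer: {-1, 0, 1, 2, 3, 4, 5}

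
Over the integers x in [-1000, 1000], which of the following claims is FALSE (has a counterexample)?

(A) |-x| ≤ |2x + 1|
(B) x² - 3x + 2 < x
(A) Over all integers in [-1000, 1000], LHS − RHS is largest at x = -1, where it equals 0:
x = -1: LHS = |-(-1)| = |1| = 1, RHS = |2·(-1) + 1| = |-1| = 1; 1 ≤ 1 — holds
At the ends of the range:
x = -1000: LHS = |-(-1000)| = |1000| = 1000, RHS = |2·(-1000) + 1| = |-1999| = 1999; 1000 ≤ 1999 — holds
x = 1000: LHS = |-1000| = 1000, RHS = |2·1000 + 1| = |2001| = 2001; 1000 ≤ 2001 — holds
Hence LHS − RHS is never positive, i.e. LHS ≤ RHS throughout, so the relation holds for every integer in [-1000, 1000].

(B) x = 0: LHS = 0² - 3·0 + 2 = 2; 2 < 0 — FAILS

Only (B) has a counterexample.

Answer: B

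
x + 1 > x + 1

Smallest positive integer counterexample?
Testing positive integers:
x = 1: LHS = 1 + 1 = 2, RHS = 1 + 1 = 2; 2 > 2 — FAILS  ← smallest positive counterexample

Answer: x = 1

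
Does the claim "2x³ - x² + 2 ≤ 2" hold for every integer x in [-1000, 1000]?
The claim fails at x = 1:
x = 1: LHS = 2·1³ - 1² + 2 = 3; 3 ≤ 2 — FAILS

Because a single integer refutes it, the statement is false.

Answer: False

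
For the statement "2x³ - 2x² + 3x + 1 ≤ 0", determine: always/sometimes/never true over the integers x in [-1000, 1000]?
Holds at x = -1: LHS = 2·(-1)³ - 2·(-1)² + 3·(-1) + 1 = -6; -6 ≤ 0 — holds
Fails at x = 0: LHS = 2·0³ - 2·0² + 3·0 + 1 = 1; 1 ≤ 0 — FAILS
It is satisfied by some integers in the range but not all.

Answer: Sometimes true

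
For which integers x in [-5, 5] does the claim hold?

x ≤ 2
Holds for: {-5, -4, -3, -2, -1, 0, 1, 2}
Fails for: {3, 4, 5}

Answer: {-5, -4, -3, -2, -1, 0, 1, 2}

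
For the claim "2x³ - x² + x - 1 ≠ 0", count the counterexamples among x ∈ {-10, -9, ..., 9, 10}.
Track d = LHS − RHS over the integers in [-10, 10]. Equality would need d = 0, but d changes sign only between consecutive integers, jumping over 0:
x = 0: LHS = 2·0³ - 0² + 0 - 1 = -1; -1 ≠ 0 — holds  (d = -1)
x = 1: LHS = 2·1³ - 1² + 1 - 1 = 1; 1 ≠ 0 — holds  (d = 1)
Away from these crossings d keeps a constant sign, and checking every integer in [-10, 10] confirms d ≠ 0 throughout. Hence the two sides are never equal, so the relation holds for every integer in [-10, 10].

No counterexample appears in that range.

Answer: 0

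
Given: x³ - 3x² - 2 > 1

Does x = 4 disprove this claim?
Substitute x = 4 into the relation:
x = 4: LHS = 4³ - 3·4² - 2 = 14; 14 > 1 — holds

The claim holds here, so x = 4 is not a counterexample. (A counterexample exists elsewhere, e.g. x = 0.)

Answer: No, x = 4 is not a counterexample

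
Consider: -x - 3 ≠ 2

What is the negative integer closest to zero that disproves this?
Testing negative integers from -1 downward:
x = -1: LHS = -(-1) - 3 = -2; -2 ≠ 2 — holds
x = -2: LHS = -(-2) - 3 = -1; -1 ≠ 2 — holds
x = -3: LHS = -(-3) - 3 = 0; 0 ≠ 2 — holds
x = -4: LHS = -(-4) - 3 = 1; 1 ≠ 2 — holds
x = -5: LHS = -(-5) - 3 = 2; 2 ≠ 2 — FAILS  ← closest negative counterexample to 0

Answer: x = -5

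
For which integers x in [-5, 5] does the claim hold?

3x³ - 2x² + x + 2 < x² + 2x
Holds for: {-5, -4, -3, -2, -1}
Fails for: {0, 1, 2, 3, 4, 5}

Answer: {-5, -4, -3, -2, -1}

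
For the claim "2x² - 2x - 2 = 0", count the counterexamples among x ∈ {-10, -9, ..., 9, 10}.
Counterexamples in [-10, 10]: {-10, -9, -8, -7, -6, -5, -4, -3, -2, -1, 0, 1, 2, 3, 4, 5, 6, 7, 8, 9, 10}.

Counting them gives 21 values.

Answer: 21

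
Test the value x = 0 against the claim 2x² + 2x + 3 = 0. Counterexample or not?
Substitute x = 0 into the relation:
x = 0: LHS = 2·0² + 2·0 + 3 = 3; 3 = 0 — FAILS

Since the claim fails at x = 0, this value is a counterexample.

Answer: Yes, x = 0 is a counterexample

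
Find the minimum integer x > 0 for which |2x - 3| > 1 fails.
Testing positive integers:
x = 1: LHS = |2·1 - 3| = |-1| = 1; 1 > 1 — FAILS  ← smallest positive counterexample

Answer: x = 1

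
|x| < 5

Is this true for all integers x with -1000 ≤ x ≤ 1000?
The claim fails at x = 5:
x = 5: LHS = |5| = 5; 5 < 5 — FAILS

Because a single integer refutes it, the statement is false.

Answer: False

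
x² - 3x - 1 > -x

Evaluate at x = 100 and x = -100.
x = 100: LHS = 100² - 3·100 - 1 = 9699; 9699 > -100 — holds
x = -100: LHS = (-100)² - 3·(-100) - 1 = 10299, RHS = -(-100) = 100; 10299 > 100 — holds

Answer: Yes, holds for both x = 100 and x = -100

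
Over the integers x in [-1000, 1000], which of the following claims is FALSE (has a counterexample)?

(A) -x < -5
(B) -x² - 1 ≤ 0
(A) x = 0: LHS = -0 = 0; 0 < -5 — FAILS

(B) Over all integers in [-1000, 1000], LHS − RHS is largest at x = 0, where it equals -1:
x = 0: LHS = -0² - 1 = -1; -1 ≤ 0 — holds
At the ends of the range:
x = -1000: LHS = -(-1000)² - 1 = -1000001; -1000001 ≤ 0 — holds
x = 1000: LHS = -1000² - 1 = -1000001; -1000001 ≤ 0 — holds
Hence LHS − RHS is never positive, i.e. LHS ≤ RHS throughout, so the relation holds for every integer in [-1000, 1000].

Only (A) has a counterexample.

Answer: A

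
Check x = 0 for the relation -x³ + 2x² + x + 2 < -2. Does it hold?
x = 0: LHS = -0³ + 2·0² + 0 + 2 = 2; 2 < -2 — FAILS

The relation fails at x = 0, so x = 0 is a counterexample.

Answer: No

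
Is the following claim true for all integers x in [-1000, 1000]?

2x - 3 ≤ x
The claim fails at x = 4:
x = 4: LHS = 2·4 - 3 = 5; 5 ≤ 4 — FAILS

Because a single integer refutes it, the statement is false.

Answer: False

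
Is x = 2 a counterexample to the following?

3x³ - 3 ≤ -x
Substitute x = 2 into the relation:
x = 2: LHS = 3·2³ - 3 = 21; 21 ≤ -2 — FAILS

Since the claim fails at x = 2, this value is a counterexample.

Answer: Yes, x = 2 is a counterexample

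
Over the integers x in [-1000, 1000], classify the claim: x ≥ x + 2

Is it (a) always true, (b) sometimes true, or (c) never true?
Over all integers in [-1000, 1000], LHS − RHS is largest at x = 0, where it equals -2:
x = 0: RHS = 0 + 2 = 2; 0 ≥ 2 — FAILS
At the ends of the range:
x = -1000: RHS = (-1000) + 2 = -998; -1000 ≥ -998 — FAILS
x = 1000: RHS = 1000 + 2 = 1002; 1000 ≥ 1002 — FAILS
Hence LHS − RHS is never zero or positive, i.e. LHS < RHS throughout, so the claimed relation (≥) fails for every integer in [-1000, 1000].

No integer in the range satisfies it.

Answer: Never true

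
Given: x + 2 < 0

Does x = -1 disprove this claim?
Substitute x = -1 into the relation:
x = -1: LHS = (-1) + 2 = 1; 1 < 0 — FAILS

Since the claim fails at x = -1, this value is a counterexample.

Answer: Yes, x = -1 is a counterexample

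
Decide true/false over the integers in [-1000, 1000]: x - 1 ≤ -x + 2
The claim fails at x = 2:
x = 2: LHS = 2 - 1 = 1, RHS = -2 + 2 = 0; 1 ≤ 0 — FAILS

Because a single integer refutes it, the statement is false.

Answer: False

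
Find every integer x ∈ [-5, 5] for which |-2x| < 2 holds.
Holds for: {0}
Fails for: {-5, -4, -3, -2, -1, 1, 2, 3, 4, 5}

Answer: {0}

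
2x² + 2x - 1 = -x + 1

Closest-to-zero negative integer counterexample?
Testing negative integers from -1 downward:
x = -1: LHS = 2·(-1)² + 2·(-1) - 1 = -1, RHS = -(-1) + 1 = 2; -1 = 2 — FAILS  ← closest negative counterexample to 0

Answer: x = -1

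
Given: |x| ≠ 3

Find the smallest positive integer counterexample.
Testing positive integers:
x = 1: LHS = |1| = 1; 1 ≠ 3 — holds
x = 2: LHS = |2| = 2; 2 ≠ 3 — holds
x = 3: LHS = |3| = 3; 3 ≠ 3 — FAILS  ← smallest positive counterexample

Answer: x = 3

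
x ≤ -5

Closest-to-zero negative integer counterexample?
Testing negative integers from -1 downward:
x = -1: -1 ≤ -5 — FAILS  ← closest negative counterexample to 0

Answer: x = -1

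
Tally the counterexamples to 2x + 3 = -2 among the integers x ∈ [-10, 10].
Counterexamples in [-10, 10]: {-10, -9, -8, -7, -6, -5, -4, -3, -2, -1, 0, 1, 2, 3, 4, 5, 6, 7, 8, 9, 10}.

Counting them gives 21 values.

Answer: 21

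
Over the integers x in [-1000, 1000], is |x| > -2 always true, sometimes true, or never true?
An absolute value is never negative, so the left side is ≥ 0 for every x, while the right side is -2. Tightest case in [-1000, 1000] is x = 0:
x = 0: LHS = |0| = 0; 0 > -2 — holds
Hence LHS − RHS is never zero or negative, i.e. LHS > RHS throughout, so the relation holds for every integer in [-1000, 1000].

No counterexample exists.

Answer: Always true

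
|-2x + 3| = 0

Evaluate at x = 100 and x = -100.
x = 100: LHS = |-2·100 + 3| = |-197| = 197; 197 = 0 — FAILS
x = -100: LHS = |-2·(-100) + 3| = |203| = 203; 203 = 0 — FAILS

Answer: No, fails for both x = 100 and x = -100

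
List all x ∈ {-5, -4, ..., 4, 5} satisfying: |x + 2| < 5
Holds for: {-5, -4, -3, -2, -1, 0, 1, 2}
Fails for: {3, 4, 5}

Answer: {-5, -4, -3, -2, -1, 0, 1, 2}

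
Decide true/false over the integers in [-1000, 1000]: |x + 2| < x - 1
The claim fails at x = 0:
x = 0: LHS = |0 + 2| = |2| = 2, RHS = 0 - 1 = -1; 2 < -1 — FAILS

Because a single integer refutes it, the statement is false.

Answer: False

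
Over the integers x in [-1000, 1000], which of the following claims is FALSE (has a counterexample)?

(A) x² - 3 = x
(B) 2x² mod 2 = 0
(A) x = 0: LHS = 0² - 3 = -3; -3 = 0 — FAILS

(B) For a polynomial with integer coefficients, its value mod 2 depends only on x mod 2, so it suffices to check one representative of each residue class, x = 0, 1:
x = 0: LHS = (2·0²) mod 2 = 0 mod 2 = 0; 0 = 0 — holds
x = 1: LHS = (2·1²) mod 2 = 2 mod 2 = 0; 0 = 0 — holds
The relation holds in every residue class, so the relation holds for every integer in [-1000, 1000].

Only (A) has a counterexample.

Answer: A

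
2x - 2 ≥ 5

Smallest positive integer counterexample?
Testing positive integers:
x = 1: LHS = 2·1 - 2 = 0; 0 ≥ 5 — FAILS  ← smallest positive counterexample

Answer: x = 1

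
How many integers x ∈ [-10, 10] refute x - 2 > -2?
Counterexamples in [-10, 10]: {-10, -9, -8, -7, -6, -5, -4, -3, -2, -1, 0}.

Counting them gives 11 values.

Answer: 11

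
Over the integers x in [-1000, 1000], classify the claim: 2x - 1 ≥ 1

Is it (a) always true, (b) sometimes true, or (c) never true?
Holds at x = 1: LHS = 2·1 - 1 = 1; 1 ≥ 1 — holds
Fails at x = 0: LHS = 2·0 - 1 = -1; -1 ≥ 1 — FAILS
It is satisfied by some integers in the range but not all.

Answer: Sometimes true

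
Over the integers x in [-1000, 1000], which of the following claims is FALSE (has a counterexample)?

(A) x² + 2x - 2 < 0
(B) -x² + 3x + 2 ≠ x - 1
(A) x = 1: LHS = 1² + 2·1 - 2 = 1; 1 < 0 — FAILS
(B) x = -1: LHS = -(-1)² + 3·(-1) + 2 = -2, RHS = (-1) - 1 = -2; -2 ≠ -2 — FAILS

Answer: Both A and B are false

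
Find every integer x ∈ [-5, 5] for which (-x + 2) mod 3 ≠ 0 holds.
Holds for: {-5, -3, -2, 0, 1, 3, 4}
Fails for: {-4, -1, 2, 5}

Answer: {-5, -3, -2, 0, 1, 3, 4}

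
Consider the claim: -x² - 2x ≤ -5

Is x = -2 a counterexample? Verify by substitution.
Substitute x = -2 into the relation:
x = -2: LHS = -(-2)² - 2·(-2) = 0; 0 ≤ -5 — FAILS

Since the claim fails at x = -2, this value is a counterexample.

Answer: Yes, x = -2 is a counterexample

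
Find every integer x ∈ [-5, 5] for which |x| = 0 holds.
Holds for: {0}
Fails for: {-5, -4, -3, -2, -1, 1, 2, 3, 4, 5}

Answer: {0}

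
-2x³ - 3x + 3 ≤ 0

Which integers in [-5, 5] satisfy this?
Holds for: {1, 2, 3, 4, 5}
Fails for: {-5, -4, -3, -2, -1, 0}

Answer: {1, 2, 3, 4, 5}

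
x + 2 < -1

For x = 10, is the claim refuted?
Substitute x = 10 into the relation:
x = 10: LHS = 10 + 2 = 12; 12 < -1 — FAILS

Since the claim fails at x = 10, this value is a counterexample.

Answer: Yes, x = 10 is a counterexample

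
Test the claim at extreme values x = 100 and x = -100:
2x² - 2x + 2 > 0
x = 100: LHS = 2·100² - 2·100 + 2 = 19802; 19802 > 0 — holds
x = -100: LHS = 2·(-100)² - 2·(-100) + 2 = 20202; 20202 > 0 — holds

Answer: Yes, holds for both x = 100 and x = -100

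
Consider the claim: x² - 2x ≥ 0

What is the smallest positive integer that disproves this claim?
Testing positive integers:
x = 1: LHS = 1² - 2·1 = -1; -1 ≥ 0 — FAILS  ← smallest positive counterexample

Answer: x = 1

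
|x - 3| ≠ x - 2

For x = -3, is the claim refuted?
Substitute x = -3 into the relation:
x = -3: LHS = |(-3) - 3| = |-6| = 6, RHS = (-3) - 2 = -5; 6 ≠ -5 — holds

The relation holds at x = -3, so it is not a counterexample.

Answer: No, x = -3 is not a counterexample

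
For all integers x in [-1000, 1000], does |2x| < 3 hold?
The claim fails at x = 2:
x = 2: LHS = |2·2| = |4| = 4; 4 < 3 — FAILS

Because a single integer refutes it, the statement is false.

Answer: False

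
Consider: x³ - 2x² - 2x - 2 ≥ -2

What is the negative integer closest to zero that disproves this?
Testing negative integers from -1 downward:
x = -1: LHS = (-1)³ - 2·(-1)² - 2·(-1) - 2 = -3; -3 ≥ -2 — FAILS  ← closest negative counterexample to 0

Answer: x = -1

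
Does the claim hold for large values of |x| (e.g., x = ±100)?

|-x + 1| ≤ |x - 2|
x = 100: LHS = |-100 + 1| = |-99| = 99, RHS = |100 - 2| = |98| = 98; 99 ≤ 98 — FAILS
x = -100: LHS = |-(-100) + 1| = |101| = 101, RHS = |(-100) - 2| = |-102| = 102; 101 ≤ 102 — holds

Answer: Partially: fails for x = 100, holds for x = -100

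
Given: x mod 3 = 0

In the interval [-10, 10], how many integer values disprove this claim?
Counterexamples in [-10, 10]: {-10, -8, -7, -5, -4, -2, -1, 1, 2, 4, 5, 7, 8, 10}.

Counting them gives 14 values.

Answer: 14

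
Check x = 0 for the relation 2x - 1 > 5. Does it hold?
x = 0: LHS = 2·0 - 1 = -1; -1 > 5 — FAILS

The relation fails at x = 0, so x = 0 is a counterexample.

Answer: No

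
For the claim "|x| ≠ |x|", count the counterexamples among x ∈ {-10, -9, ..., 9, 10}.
Counterexamples in [-10, 10]: {-10, -9, -8, -7, -6, -5, -4, -3, -2, -1, 0, 1, 2, 3, 4, 5, 6, 7, 8, 9, 10}.

Counting them gives 21 values.

Answer: 21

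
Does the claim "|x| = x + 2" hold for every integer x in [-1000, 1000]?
The claim fails at x = 0:
x = 0: LHS = |0| = 0, RHS = 0 + 2 = 2; 0 = 2 — FAILS

Because a single integer refutes it, the statement is false.

Answer: False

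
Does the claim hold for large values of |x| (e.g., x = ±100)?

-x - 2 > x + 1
x = 100: LHS = -100 - 2 = -102, RHS = 100 + 1 = 101; -102 > 101 — FAILS
x = -100: LHS = -(-100) - 2 = 98, RHS = (-100) + 1 = -99; 98 > -99 — holds

Answer: Partially: fails for x = 100, holds for x = -100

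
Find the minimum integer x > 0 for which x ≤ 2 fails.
Testing positive integers:
x = 1: 1 ≤ 2 — holds
x = 2: 2 ≤ 2 — holds
x = 3: 3 ≤ 2 — FAILS  ← smallest positive counterexample

Answer: x = 3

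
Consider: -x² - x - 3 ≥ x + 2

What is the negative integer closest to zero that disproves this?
Testing negative integers from -1 downward:
x = -1: LHS = -(-1)² - (-1) - 3 = -3, RHS = (-1) + 2 = 1; -3 ≥ 1 — FAILS  ← closest negative counterexample to 0

Answer: x = -1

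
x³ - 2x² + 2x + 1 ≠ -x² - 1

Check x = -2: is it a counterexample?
Substitute x = -2 into the relation:
x = -2: LHS = (-2)³ - 2·(-2)² + 2·(-2) + 1 = -19, RHS = -(-2)² - 1 = -5; -19 ≠ -5 — holds

The relation holds at x = -2, so it is not a counterexample.

Answer: No, x = -2 is not a counterexample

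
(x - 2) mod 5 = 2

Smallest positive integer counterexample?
Testing positive integers:
x = 1: LHS = (1 - 2) mod 5 = (-1) mod 5 = 4; 4 = 2 — FAILS  ← smallest positive counterexample

Answer: x = 1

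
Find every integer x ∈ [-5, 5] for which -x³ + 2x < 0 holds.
Holds for: {-1, 2, 3, 4, 5}
Fails for: {-5, -4, -3, -2, 0, 1}

Answer: {-1, 2, 3, 4, 5}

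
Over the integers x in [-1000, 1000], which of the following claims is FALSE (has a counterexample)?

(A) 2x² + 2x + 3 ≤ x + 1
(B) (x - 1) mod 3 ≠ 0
(A) x = 0: LHS = 2·0² + 2·0 + 3 = 3, RHS = 0 + 1 = 1; 3 ≤ 1 — FAILS
(B) x = 1: LHS = (1 - 1) mod 3 = 0 mod 3 = 0; 0 ≠ 0 — FAILS

Answer: Both A and B are false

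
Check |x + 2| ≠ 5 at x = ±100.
x = 100: LHS = |100 + 2| = |102| = 102; 102 ≠ 5 — holds
x = -100: LHS = |(-100) + 2| = |-98| = 98; 98 ≠ 5 — holds

Answer: Yes, holds for both x = 100 and x = -100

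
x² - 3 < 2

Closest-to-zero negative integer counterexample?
Testing negative integers from -1 downward:
x = -1: LHS = (-1)² - 3 = -2; -2 < 2 — holds
x = -2: LHS = (-2)² - 3 = 1; 1 < 2 — holds
x = -3: LHS = (-3)² - 3 = 6; 6 < 2 — FAILS  ← closest negative counterexample to 0

Answer: x = -3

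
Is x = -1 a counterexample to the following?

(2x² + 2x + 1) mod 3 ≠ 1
Substitute x = -1 into the relation:
x = -1: LHS = (2·(-1)² + 2·(-1) + 1) mod 3 = 1 mod 3 = 1; 1 ≠ 1 — FAILS

Since the claim fails at x = -1, this value is a counterexample.

Answer: Yes, x = -1 is a counterexample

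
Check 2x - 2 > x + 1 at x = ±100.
x = 100: LHS = 2·100 - 2 = 198, RHS = 100 + 1 = 101; 198 > 101 — holds
x = -100: LHS = 2·(-100) - 2 = -202, RHS = (-100) + 1 = -99; -202 > -99 — FAILS

Answer: Partially: holds for x = 100, fails for x = -100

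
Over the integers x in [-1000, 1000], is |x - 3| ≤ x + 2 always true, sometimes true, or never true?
Holds at x = 1: LHS = |1 - 3| = |-2| = 2, RHS = 1 + 2 = 3; 2 ≤ 3 — holds
Fails at x = 0: LHS = |0 - 3| = |-3| = 3, RHS = 0 + 2 = 2; 3 ≤ 2 — FAILS
It is satisfied by some integers in the range but not all.

Answer: Sometimes true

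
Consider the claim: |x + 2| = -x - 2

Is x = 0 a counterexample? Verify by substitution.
Substitute x = 0 into the relation:
x = 0: LHS = |0 + 2| = |2| = 2, RHS = -0 - 2 = -2; 2 = -2 — FAILS

Since the claim fails at x = 0, this value is a counterexample.

Answer: Yes, x = 0 is a counterexample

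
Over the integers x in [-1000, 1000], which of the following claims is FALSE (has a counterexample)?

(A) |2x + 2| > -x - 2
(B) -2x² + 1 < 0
(A) Over all integers in [-1000, 1000], LHS − RHS is smallest at x = -1, where it equals 1:
x = -1: LHS = |2·(-1) + 2| = |0| = 0, RHS = -(-1) - 2 = -1; 0 > -1 — holds
At the ends of the range:
x = -1000: LHS = |2·(-1000) + 2| = |-1998| = 1998, RHS = -(-1000) - 2 = 998; 1998 > 998 — holds
x = 1000: LHS = |2·1000 + 2| = |2002| = 2002, RHS = -1000 - 2 = -1002; 2002 > -1002 — holds
Hence LHS − RHS is never zero or negative, i.e. LHS > RHS throughout, so the relation holds for every integer in [-1000, 1000].

(B) x = 0: LHS = -2·0² + 1 = 1; 1 < 0 — FAILS

Only (B) has a counterexample.

Answer: B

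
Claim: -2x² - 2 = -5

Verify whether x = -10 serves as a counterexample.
Substitute x = -10 into the relation:
x = -10: LHS = -2·(-10)² - 2 = -202; -202 = -5 — FAILS

Since the claim fails at x = -10, this value is a counterexample.

Answer: Yes, x = -10 is a counterexample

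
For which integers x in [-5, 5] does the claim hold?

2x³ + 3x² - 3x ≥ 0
Holds for: {-2, -1, 0, 1, 2, 3, 4, 5}
Fails for: {-5, -4, -3}

Answer: {-2, -1, 0, 1, 2, 3, 4, 5}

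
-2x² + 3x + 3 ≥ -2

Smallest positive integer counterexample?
Testing positive integers:
x = 1: LHS = -2·1² + 3·1 + 3 = 4; 4 ≥ -2 — holds
x = 2: LHS = -2·2² + 3·2 + 3 = 1; 1 ≥ -2 — holds
x = 3: LHS = -2·3² + 3·3 + 3 = -6; -6 ≥ -2 — FAILS  ← smallest positive counterexample

Answer: x = 3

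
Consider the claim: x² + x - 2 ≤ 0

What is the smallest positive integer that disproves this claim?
Testing positive integers:
x = 1: LHS = 1² + 1 - 2 = 0; 0 ≤ 0 — holds
x = 2: LHS = 2² + 2 - 2 = 4; 4 ≤ 0 — FAILS  ← smallest positive counterexample

Answer: x = 2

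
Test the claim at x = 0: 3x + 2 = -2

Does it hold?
x = 0: LHS = 3·0 + 2 = 2; 2 = -2 — FAILS

The relation fails at x = 0, so x = 0 is a counterexample.

Answer: No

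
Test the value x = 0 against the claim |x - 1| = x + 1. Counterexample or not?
Substitute x = 0 into the relation:
x = 0: LHS = |0 - 1| = |-1| = 1, RHS = 0 + 1 = 1; 1 = 1 — holds

The claim holds here, so x = 0 is not a counterexample. (A counterexample exists elsewhere, e.g. x = 1.)

Answer: No, x = 0 is not a counterexample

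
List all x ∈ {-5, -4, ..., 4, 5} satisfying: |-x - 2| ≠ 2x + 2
Holds for: {-5, -4, -3, -2, -1, 1, 2, 3, 4, 5}
Fails for: {0}

Answer: {-5, -4, -3, -2, -1, 1, 2, 3, 4, 5}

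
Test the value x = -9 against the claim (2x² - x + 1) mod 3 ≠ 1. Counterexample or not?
Substitute x = -9 into the relation:
x = -9: LHS = (2·(-9)² - (-9) + 1) mod 3 = 172 mod 3 = 1; 1 ≠ 1 — FAILS

Since the claim fails at x = -9, this value is a counterexample.

Answer: Yes, x = -9 is a counterexample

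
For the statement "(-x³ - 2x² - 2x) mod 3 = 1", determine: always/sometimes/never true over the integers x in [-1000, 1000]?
Holds at x = 1: LHS = (-1³ - 2·1² - 2·1) mod 3 = (-5) mod 3 = 1; 1 = 1 — holds
Fails at x = 0: LHS = (-0³ - 2·0² - 2·0) mod 3 = 0 mod 3 = 0; 0 = 1 — FAILS
It is satisfied by some integers in the range but not all.

Answer: Sometimes true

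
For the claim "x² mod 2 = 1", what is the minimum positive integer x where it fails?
Testing positive integers:
x = 1: LHS = (1²) mod 2 = 1 mod 2 = 1; 1 = 1 — holds
x = 2: LHS = (2²) mod 2 = 4 mod 2 = 0; 0 = 1 — FAILS  ← smallest positive counterexample

Answer: x = 2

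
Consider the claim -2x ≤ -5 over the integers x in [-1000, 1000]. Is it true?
The claim fails at x = 0:
x = 0: LHS = -2·0 = 0; 0 ≤ -5 — FAILS

Because a single integer refutes it, the statement is false.

Answer: False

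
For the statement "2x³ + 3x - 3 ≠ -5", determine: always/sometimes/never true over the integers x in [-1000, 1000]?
Track d = LHS − RHS over the integers in [-1000, 1000]. Equality would need d = 0, but d changes sign only between consecutive integers, jumping over 0:
x = -1: LHS = 2·(-1)³ + 3·(-1) - 3 = -8; -8 ≠ -5 — holds  (d = -3)
x = 0: LHS = 2·0³ + 3·0 - 3 = -3; -3 ≠ -5 — holds  (d = 2)
Away from these crossings d keeps a constant sign, and checking every integer in [-1000, 1000] confirms d ≠ 0 throughout. Hence the two sides are never equal, so the relation holds for every integer in [-1000, 1000].

No counterexample exists.

Answer: Always true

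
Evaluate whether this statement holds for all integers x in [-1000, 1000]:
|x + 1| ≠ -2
An absolute value is never negative, so the left side is ≥ 0 for every x, while the right side is -2. Tightest case in [-1000, 1000] is x = -1:
x = -1: LHS = |(-1) + 1| = |0| = 0; 0 ≠ -2 — holds
Hence LHS − RHS is never 0, i.e. the two sides are never equal, so the relation holds for every integer in [-1000, 1000].

No counterexample exists.

Answer: True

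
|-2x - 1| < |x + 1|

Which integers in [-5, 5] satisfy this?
Over all integers in [-5, 5], LHS − RHS is smallest at x = 0, where it equals 0:
x = 0: LHS = |-2·0 - 1| = |-1| = 1, RHS = |0 + 1| = |1| = 1; 1 < 1 — FAILS
At the ends of the range:
x = -5: LHS = |-2·(-5) - 1| = |9| = 9, RHS = |(-5) + 1| = |-4| = 4; 9 < 4 — FAILS
x = 5: LHS = |-2·5 - 1| = |-11| = 11, RHS = |5 + 1| = |6| = 6; 11 < 6 — FAILS
Hence LHS − RHS is never negative, i.e. LHS ≥ RHS throughout, so the claimed relation (<) fails for every integer in [-5, 5].

Answer: None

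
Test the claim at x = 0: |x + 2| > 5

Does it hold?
x = 0: LHS = |0 + 2| = |2| = 2; 2 > 5 — FAILS

The relation fails at x = 0, so x = 0 is a counterexample.

Answer: No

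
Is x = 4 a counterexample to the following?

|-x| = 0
Substitute x = 4 into the relation:
x = 4: LHS = |-4| = 4; 4 = 0 — FAILS

Since the claim fails at x = 4, this value is a counterexample.

Answer: Yes, x = 4 is a counterexample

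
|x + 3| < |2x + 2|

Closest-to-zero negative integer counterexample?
Testing negative integers from -1 downward:
x = -1: LHS = |(-1) + 3| = |2| = 2, RHS = |2·(-1) + 2| = |0| = 0; 2 < 0 — FAILS  ← closest negative counterexample to 0

Answer: x = -1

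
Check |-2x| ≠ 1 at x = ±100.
x = 100: LHS = |-2·100| = |-200| = 200; 200 ≠ 1 — holds
x = -100: LHS = |-2·(-100)| = |200| = 200; 200 ≠ 1 — holds

Answer: Yes, holds for both x = 100 and x = -100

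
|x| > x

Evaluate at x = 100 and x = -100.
x = 100: LHS = |100| = 100; 100 > 100 — FAILS
x = -100: LHS = |-100| = 100; 100 > -100 — holds

Answer: Partially: fails for x = 100, holds for x = -100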